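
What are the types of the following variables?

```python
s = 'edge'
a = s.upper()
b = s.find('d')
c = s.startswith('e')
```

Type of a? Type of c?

str.upper() returns str; str.startswith() returns bool

str, bool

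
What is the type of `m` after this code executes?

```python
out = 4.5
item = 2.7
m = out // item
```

float // float returns float (floor division preserves float type)

float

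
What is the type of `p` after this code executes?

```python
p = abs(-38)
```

abs() of int returns int

int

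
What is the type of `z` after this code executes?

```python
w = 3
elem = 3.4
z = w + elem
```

int + float returns float (3 + 3.4 = 6.4)

float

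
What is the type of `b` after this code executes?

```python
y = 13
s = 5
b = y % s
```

int % int returns int (13 % 5 = 3)

int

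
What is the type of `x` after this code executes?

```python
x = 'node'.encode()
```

str.encode() returns bytes

bytes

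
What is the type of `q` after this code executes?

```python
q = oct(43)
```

oct() returns str representation

str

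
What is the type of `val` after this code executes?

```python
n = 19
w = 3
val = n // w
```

int // int returns int (19 // 3 = 6)

int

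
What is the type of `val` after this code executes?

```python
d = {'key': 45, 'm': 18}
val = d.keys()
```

.keys() returns a dict_keys view object

dict_keys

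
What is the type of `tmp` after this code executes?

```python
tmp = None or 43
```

'or' with None returns the other value (43, int)

int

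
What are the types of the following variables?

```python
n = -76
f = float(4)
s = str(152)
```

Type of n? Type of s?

n is int; s is str

int, str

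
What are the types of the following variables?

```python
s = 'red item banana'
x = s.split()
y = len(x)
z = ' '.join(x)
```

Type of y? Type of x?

len() returns int; str.split() returns list

int, list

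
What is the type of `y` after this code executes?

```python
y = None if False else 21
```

Ternary: condition is False, else branch (21) taken → int

int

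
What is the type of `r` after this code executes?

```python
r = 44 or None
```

'or' returns first truthy value (44, int)

int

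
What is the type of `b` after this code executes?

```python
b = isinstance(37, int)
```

isinstance() returns bool

bool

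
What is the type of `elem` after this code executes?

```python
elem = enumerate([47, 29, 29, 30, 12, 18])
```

enumerate() returns an enumerate iterator object

enumerate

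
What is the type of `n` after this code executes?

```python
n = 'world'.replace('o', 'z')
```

str.replace() returns str

str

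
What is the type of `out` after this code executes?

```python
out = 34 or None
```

'or' returns first truthy value (34, int)

int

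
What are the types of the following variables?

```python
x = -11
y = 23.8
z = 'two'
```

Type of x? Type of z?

x is int; z is str

int, str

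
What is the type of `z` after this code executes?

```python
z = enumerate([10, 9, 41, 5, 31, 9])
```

enumerate() returns an enumerate iterator object

enumerate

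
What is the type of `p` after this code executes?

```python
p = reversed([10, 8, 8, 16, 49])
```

reversed() on a list returns a list_reverseiterator

list_reverseiterator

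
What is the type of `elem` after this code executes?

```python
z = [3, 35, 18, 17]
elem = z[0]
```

Indexing a list of ints returns int (z[0] = 3)

int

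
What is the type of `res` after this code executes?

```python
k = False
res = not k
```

'not' always returns bool

bool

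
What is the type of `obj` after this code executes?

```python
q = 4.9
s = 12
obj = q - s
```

float - int returns float (4.9 - 12 = -7.1)

float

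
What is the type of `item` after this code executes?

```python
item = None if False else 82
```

Ternary: condition is False, else branch (82) taken → int

int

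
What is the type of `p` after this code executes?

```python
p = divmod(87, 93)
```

divmod() returns a tuple (quotient, remainder)

tuple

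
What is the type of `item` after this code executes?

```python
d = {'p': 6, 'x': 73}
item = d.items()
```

dict.items() returns a dict_items view

dict_items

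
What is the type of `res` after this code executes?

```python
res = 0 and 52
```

'and' returns the first falsy value (0, which is int)

int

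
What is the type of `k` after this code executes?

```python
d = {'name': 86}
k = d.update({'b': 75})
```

dict.update() returns None

NoneType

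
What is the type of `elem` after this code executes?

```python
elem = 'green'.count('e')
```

str.count() returns int

int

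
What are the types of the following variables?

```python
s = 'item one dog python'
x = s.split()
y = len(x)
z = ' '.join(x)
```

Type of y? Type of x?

len() returns int; str.split() returns list

int, list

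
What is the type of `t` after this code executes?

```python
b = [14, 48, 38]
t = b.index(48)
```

list.index() returns int

int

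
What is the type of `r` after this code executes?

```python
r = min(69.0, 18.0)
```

min() of floats returns float

float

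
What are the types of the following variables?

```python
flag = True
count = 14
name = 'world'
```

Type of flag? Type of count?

flag is bool; count is int

bool, int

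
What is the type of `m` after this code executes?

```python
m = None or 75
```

'or' with None returns the other value (75, int)

int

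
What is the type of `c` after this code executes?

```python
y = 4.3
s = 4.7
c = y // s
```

float // float returns float (floor division preserves float type)

float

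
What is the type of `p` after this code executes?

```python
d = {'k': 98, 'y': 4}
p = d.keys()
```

.keys() returns a dict_keys view object

dict_keys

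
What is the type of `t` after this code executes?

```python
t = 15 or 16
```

'or' returns the first truthy value (15, which is int)

int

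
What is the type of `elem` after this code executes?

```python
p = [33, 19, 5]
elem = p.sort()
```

list.sort() returns None (sorts in place)

NoneType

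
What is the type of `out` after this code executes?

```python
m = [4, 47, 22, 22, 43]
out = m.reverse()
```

list.reverse() returns None

NoneType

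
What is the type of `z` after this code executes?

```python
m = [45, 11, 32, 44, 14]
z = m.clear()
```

list.clear() returns None

NoneType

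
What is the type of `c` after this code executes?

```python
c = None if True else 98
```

Ternary: condition is True, if branch (None) taken → NoneType

NoneType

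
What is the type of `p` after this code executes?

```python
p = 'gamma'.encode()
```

str.encode() returns bytes

bytes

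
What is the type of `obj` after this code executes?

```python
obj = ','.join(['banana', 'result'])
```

str.join() returns str

str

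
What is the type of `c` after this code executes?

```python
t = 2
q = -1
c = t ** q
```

int ** negative int returns float

float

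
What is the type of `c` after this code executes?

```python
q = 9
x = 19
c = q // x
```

int // int returns int (9 // 19 = 0)

int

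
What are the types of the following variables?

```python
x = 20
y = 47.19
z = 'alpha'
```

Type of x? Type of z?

x is int; z is str

int, str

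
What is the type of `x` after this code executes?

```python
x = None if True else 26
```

Ternary: condition is True, if branch (None) taken → NoneType

NoneType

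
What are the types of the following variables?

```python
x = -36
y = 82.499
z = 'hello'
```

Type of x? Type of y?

x is int; y is float

int, float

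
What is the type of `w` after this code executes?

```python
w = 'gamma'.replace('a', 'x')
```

str.replace() returns str

str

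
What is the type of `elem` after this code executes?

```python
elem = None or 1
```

'or' with None returns the other value (1, int)

int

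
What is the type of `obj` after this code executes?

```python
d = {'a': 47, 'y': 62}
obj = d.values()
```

.values() returns a dict_values view object

dict_values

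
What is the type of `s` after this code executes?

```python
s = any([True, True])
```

any() returns bool

bool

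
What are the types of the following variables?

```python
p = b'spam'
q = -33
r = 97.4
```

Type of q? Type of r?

q is int; r is float

int, float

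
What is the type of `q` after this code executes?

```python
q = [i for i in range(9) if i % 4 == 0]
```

A list comprehension [...] produces a list

list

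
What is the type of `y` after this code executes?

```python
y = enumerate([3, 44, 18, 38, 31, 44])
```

enumerate() returns an enumerate iterator object

enumerate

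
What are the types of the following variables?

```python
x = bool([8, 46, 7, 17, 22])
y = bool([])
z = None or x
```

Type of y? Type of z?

bool() returns bool; None or <bool> returns the bool

bool, bool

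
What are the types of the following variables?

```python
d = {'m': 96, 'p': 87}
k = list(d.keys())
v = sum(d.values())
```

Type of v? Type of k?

sum of int values returns int; list(...) returns list

int, list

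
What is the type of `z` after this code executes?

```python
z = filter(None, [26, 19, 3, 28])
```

filter() returns a filter iterator object

filter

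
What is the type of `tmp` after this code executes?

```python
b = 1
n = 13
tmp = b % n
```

int % int returns int (1 % 13 = 1)

int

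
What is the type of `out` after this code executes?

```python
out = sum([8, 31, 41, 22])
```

sum() of ints returns int

int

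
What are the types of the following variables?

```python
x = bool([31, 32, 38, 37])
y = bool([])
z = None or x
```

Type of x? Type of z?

bool() returns bool; None or <bool> returns the bool

bool, bool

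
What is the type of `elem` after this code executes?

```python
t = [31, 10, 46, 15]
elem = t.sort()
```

list.sort() returns None (sorts in place)

NoneType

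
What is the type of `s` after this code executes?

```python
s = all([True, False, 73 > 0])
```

all() returns bool

bool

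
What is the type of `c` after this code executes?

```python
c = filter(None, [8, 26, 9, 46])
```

filter() returns a filter iterator object

filter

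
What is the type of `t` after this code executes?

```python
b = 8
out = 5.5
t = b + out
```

int + float returns float (8 + 5.5 = 13.5)

float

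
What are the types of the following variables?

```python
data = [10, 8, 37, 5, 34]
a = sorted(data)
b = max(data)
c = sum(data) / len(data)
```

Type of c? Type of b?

int / int returns float; max of ints returns int

float, int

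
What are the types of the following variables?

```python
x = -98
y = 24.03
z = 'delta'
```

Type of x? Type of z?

x is int; z is str

int, str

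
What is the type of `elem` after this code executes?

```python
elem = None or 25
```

'or' with None returns the other value (25, int)

int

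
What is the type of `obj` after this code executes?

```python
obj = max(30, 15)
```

max() of ints returns int

int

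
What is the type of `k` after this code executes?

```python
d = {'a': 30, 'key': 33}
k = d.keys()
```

.keys() returns a dict_keys view object

dict_keys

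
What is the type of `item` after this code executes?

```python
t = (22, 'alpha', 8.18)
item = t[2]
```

Index 2 of tuple is 8.18 which is float

float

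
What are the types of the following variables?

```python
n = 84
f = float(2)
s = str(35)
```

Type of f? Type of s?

f is float; s is str

float, str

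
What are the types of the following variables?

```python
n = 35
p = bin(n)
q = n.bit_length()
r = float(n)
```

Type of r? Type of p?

float() returns float; bin() returns str

float, str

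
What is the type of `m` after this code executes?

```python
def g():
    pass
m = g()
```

A function with no return statement returns None

NoneType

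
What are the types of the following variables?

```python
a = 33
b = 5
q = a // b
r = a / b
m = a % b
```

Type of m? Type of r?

int % int returns int; int / int returns float

int, float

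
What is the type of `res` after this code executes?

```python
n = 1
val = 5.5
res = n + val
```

int + float returns float (1 + 5.5 = 6.5)

float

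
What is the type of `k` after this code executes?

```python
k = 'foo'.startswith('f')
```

str.startswith() returns bool

bool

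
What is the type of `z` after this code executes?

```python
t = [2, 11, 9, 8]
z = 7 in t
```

'in' operator returns bool

bool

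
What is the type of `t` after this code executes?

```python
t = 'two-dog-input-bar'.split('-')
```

str.split() returns list

list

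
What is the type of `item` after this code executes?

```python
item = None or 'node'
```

'or' with None returns the other value ('node', str)

str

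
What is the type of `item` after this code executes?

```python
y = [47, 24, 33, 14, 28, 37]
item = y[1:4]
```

Slicing a list always returns a list

list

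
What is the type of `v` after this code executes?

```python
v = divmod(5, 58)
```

divmod() returns a tuple (quotient, remainder)

tuple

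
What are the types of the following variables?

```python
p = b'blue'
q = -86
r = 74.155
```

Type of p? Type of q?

p is bytes; q is int

bytes, int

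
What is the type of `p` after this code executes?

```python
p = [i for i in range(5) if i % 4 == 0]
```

A list comprehension [...] produces a list

list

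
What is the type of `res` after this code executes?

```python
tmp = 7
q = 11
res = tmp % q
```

int % int returns int (7 % 11 = 7)

int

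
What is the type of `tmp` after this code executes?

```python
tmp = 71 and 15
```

'and' returns the last value when all truthy (15, which is int)

int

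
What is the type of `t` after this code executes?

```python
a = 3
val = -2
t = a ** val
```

int ** negative int returns float

float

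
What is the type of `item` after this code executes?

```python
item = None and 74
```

'and' returns first falsy value (None)

NoneType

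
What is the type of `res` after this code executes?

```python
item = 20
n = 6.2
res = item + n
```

int + float returns float (20 + 6.2 = 26.2)

float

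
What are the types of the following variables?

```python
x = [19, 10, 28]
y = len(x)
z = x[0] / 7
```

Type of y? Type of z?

len() returns int; int / int returns float

int, float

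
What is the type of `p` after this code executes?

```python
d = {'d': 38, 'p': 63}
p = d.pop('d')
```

dict.pop() returns the value (int)

int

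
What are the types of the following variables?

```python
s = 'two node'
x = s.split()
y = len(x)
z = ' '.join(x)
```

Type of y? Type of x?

len() returns int; str.split() returns list

int, list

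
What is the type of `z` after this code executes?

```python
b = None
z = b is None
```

'is' comparison returns bool

bool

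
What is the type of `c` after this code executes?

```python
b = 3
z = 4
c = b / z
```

int / int always returns float in Python 3 (3 / 4 = 0.75)

float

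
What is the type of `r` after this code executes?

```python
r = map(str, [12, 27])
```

map() returns a map iterator object

map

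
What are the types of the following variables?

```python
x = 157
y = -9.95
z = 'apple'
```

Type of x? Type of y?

x is int; y is float

int, float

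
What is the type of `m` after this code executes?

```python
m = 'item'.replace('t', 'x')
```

str.replace() returns str

str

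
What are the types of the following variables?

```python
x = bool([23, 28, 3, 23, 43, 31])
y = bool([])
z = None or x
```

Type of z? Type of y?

None or <bool> returns the bool; bool() returns bool

bool, bool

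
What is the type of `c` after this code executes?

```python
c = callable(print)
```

callable() returns bool

bool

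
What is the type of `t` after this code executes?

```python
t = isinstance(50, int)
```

isinstance() returns bool

bool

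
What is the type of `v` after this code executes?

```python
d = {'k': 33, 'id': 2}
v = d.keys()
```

.keys() returns a dict_keys view object

dict_keys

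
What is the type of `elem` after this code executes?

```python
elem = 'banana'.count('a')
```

str.count() returns int

int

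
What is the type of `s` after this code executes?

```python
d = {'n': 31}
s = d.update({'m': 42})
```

dict.update() returns None

NoneType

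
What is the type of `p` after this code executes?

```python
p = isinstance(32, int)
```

isinstance() returns bool

bool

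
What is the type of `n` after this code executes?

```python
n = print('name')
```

print() returns None

NoneType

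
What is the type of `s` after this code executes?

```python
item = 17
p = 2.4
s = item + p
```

int + float returns float (17 + 2.4 = 19.4)

float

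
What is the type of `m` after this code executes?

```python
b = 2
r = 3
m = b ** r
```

int ** positive int returns int (2 ** 3 = 8)

int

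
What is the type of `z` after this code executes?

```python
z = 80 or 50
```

'or' returns the first truthy value (80, which is int)

int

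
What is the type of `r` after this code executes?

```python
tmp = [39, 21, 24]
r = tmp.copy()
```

list.copy() returns list

list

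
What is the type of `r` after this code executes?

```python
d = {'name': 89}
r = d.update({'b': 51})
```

dict.update() returns None

NoneType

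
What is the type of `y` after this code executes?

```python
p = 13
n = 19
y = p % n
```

int % int returns int (13 % 19 = 13)

int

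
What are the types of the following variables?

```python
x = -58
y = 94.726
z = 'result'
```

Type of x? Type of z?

x is int; z is str

int, str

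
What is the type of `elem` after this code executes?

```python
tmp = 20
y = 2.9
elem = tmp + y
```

int + float returns float (20 + 2.9 = 22.9)

float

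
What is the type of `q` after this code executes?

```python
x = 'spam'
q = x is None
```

'is' comparison returns bool

bool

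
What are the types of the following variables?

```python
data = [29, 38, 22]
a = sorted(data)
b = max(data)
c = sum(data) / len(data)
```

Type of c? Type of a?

int / int returns float; sorted() returns list

float, list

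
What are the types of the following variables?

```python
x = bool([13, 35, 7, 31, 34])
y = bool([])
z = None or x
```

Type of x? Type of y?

bool() returns bool; bool() returns bool

bool, bool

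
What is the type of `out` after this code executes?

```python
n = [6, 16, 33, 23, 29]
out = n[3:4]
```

Slicing a list always returns a list

list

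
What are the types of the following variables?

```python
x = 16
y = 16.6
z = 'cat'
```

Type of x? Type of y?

x is int; y is float

int, float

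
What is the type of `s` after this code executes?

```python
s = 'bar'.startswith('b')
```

str.startswith() returns bool

bool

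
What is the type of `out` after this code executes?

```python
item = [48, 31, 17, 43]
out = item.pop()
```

list.pop() returns the popped element (int here)

int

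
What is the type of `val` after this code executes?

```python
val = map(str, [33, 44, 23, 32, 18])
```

map() returns a map iterator object

map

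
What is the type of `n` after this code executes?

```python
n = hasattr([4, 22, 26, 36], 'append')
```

hasattr() returns bool

bool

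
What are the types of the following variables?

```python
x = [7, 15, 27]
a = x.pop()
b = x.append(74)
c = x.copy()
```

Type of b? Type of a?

list.append() returns None; list.pop() returns the element (int)

NoneType, int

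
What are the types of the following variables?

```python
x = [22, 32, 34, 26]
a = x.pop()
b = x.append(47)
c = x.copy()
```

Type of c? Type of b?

list.copy() returns list; list.append() returns None

list, NoneType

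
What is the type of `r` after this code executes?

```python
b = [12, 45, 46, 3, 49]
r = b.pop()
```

list.pop() returns the popped element (int here)

int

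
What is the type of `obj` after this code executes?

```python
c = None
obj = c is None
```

'is' comparison returns bool

bool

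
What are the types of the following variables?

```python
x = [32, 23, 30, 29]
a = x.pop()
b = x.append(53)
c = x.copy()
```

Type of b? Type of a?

list.append() returns None; list.pop() returns the element (int)

NoneType, int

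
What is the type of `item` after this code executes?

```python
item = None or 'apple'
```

'or' with None returns the other value ('apple', str)

str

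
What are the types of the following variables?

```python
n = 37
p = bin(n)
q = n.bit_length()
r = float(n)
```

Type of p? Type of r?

bin() returns str; float() returns float

str, float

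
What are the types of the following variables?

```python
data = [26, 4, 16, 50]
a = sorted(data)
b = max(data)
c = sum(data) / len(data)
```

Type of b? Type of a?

max of ints returns int; sorted() returns list

int, list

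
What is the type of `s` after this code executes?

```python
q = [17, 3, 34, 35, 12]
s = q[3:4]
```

Slicing a list always returns a list

list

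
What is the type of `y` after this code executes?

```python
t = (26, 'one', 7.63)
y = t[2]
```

Index 2 of tuple is 7.63 which is float

float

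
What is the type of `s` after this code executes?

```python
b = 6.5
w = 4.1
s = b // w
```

float // float returns float (floor division preserves float type)

float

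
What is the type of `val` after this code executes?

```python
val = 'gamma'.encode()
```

str.encode() returns bytes

bytes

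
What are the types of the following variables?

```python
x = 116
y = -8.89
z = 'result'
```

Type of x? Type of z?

x is int; z is str

int, str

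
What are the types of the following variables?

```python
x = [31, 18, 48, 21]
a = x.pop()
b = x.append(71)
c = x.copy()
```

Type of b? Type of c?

list.append() returns None; list.copy() returns list

NoneType, list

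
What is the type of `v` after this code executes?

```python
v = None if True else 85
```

Ternary: condition is True, if branch (None) taken → NoneType

NoneType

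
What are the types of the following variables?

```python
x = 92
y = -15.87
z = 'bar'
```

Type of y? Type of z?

y is float; z is str

float, str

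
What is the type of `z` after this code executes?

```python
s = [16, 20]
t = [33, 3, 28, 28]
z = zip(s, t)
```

zip() returns a zip iterator object

zip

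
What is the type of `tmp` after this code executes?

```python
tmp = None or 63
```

'or' with None returns the other value (63, int)

int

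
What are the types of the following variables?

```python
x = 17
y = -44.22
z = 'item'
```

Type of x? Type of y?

x is int; y is float

int, float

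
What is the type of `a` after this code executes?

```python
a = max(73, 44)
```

max() of ints returns int

int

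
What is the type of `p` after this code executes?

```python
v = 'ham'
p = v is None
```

'is' comparison returns bool

bool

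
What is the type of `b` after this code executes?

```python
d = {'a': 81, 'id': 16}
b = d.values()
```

.values() returns a dict_values view object

dict_values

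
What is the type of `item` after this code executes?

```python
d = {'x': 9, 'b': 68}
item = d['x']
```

Accessing dict[str, int] with key 'x' returns int value 9

int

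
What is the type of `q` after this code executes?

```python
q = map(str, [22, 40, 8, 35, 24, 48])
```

map() returns a map iterator object

map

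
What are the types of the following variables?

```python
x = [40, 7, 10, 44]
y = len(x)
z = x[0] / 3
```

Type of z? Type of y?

int / int returns float; len() returns int

float, int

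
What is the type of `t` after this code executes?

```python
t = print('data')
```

print() returns None

NoneType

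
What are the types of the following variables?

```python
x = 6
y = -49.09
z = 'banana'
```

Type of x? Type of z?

x is int; z is str

int, str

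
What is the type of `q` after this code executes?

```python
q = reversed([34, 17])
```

reversed() on a list returns a list_reverseiterator

list_reverseiterator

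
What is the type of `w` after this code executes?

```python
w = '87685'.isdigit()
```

str.isdigit() returns bool

bool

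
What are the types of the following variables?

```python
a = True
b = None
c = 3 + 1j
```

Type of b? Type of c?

b is NoneType; c is complex

NoneType, complex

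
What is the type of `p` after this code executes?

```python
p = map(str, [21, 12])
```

map() returns a map iterator object

map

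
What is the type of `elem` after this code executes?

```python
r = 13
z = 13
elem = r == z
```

Equality comparison returns bool

bool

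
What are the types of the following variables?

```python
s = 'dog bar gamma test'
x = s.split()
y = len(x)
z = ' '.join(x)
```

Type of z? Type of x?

str.join() returns str; str.split() returns list

str, list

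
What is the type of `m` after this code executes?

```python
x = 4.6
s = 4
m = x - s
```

float - int returns float (4.6 - 4 = 0.6)

float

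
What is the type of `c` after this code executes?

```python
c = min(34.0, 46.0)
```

min() of floats returns float

float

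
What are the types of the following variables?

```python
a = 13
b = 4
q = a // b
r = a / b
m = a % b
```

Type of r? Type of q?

int / int returns float; int // int returns int

float, int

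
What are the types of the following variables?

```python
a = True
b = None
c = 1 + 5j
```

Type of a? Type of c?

a is bool; c is complex

bool, complex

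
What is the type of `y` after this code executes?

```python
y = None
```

None has type NoneType

NoneType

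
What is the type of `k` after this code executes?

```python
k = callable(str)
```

callable() returns bool

bool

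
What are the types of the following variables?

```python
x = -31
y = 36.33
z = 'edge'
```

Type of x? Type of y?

x is int; y is float

int, float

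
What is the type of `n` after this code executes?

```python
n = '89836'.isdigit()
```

str.isdigit() returns bool

bool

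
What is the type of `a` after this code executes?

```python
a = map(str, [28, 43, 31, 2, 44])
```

map() returns a map iterator object

map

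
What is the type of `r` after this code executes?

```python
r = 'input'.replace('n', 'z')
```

str.replace() returns str

str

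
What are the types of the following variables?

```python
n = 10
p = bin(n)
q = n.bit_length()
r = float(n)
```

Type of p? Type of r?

bin() returns str; float() returns float

str, float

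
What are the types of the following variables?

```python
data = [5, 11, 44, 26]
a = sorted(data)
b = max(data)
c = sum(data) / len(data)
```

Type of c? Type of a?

int / int returns float; sorted() returns list

float, list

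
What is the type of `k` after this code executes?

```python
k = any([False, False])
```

any() returns bool

bool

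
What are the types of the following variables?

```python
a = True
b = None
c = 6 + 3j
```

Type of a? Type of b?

a is bool; b is NoneType

bool, NoneType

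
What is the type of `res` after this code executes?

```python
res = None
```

None has type NoneType

NoneType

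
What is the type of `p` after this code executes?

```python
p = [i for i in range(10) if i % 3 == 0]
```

A list comprehension [...] produces a list

list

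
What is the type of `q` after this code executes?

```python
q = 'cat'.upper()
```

str.upper() returns str

str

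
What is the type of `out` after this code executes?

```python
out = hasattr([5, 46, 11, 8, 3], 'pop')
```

hasattr() returns bool

bool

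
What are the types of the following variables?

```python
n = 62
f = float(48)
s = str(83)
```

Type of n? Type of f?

n is int; f is float

int, float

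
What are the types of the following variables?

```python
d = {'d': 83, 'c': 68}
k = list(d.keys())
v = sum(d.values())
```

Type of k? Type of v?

list(...) returns list; sum of int values returns int

list, int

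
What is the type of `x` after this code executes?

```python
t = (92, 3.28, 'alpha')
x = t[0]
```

Index 0 of tuple is 92 which is int

int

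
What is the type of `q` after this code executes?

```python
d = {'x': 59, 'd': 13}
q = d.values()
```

.values() returns a dict_values view object

dict_values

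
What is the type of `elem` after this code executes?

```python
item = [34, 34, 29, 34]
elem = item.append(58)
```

list.append() returns None (mutates in place)

NoneType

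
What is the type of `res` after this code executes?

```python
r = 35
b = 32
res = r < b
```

Comparison operators return bool

bool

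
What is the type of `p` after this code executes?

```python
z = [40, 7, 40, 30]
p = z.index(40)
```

list.index() returns int

int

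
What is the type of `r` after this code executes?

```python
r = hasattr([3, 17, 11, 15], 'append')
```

hasattr() returns bool

bool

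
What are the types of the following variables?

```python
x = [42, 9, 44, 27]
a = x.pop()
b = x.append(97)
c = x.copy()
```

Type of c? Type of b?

list.copy() returns list; list.append() returns None

list, NoneType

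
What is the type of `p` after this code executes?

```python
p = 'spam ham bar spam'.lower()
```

str.lower() returns str

str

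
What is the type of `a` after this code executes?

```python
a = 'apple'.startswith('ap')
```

str.startswith() returns bool

bool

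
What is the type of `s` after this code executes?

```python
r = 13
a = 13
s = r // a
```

int // int returns int (13 // 13 = 1)

int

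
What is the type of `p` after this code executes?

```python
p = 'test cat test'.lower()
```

str.lower() returns str

str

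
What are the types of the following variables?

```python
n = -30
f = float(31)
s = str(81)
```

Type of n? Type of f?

n is int; f is float

int, float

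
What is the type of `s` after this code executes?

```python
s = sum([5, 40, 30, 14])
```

sum() of ints returns int

int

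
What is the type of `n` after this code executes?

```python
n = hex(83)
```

hex() returns str representation

str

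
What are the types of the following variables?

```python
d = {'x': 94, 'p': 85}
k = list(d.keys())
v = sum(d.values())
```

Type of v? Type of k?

sum of int values returns int; list(...) returns list

int, list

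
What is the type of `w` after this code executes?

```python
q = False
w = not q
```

'not' always returns bool

bool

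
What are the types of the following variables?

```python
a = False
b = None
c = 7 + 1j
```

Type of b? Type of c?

b is NoneType; c is complex

NoneType, complex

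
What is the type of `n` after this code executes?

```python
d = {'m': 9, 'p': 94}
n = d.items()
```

dict.items() returns a dict_items view

dict_items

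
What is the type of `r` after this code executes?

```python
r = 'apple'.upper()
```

str.upper() returns str

str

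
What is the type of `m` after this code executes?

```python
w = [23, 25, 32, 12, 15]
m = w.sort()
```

list.sort() returns None (sorts in place)

NoneType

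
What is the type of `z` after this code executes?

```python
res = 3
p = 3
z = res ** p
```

int ** positive int returns int (3 ** 3 = 27)

int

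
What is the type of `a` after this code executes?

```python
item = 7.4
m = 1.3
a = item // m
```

float // float returns float (floor division preserves float type)

float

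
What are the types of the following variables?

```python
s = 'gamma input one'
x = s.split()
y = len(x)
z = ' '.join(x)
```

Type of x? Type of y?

str.split() returns list; len() returns int

list, int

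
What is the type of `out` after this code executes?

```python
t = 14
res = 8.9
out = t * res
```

int * float returns float (14 * 8.9 = 124.6)

float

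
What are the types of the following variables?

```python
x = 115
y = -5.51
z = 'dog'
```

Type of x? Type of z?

x is int; z is str

int, str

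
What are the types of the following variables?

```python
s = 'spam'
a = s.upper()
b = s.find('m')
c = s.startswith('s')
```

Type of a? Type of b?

str.upper() returns str; str.find() returns int

str, int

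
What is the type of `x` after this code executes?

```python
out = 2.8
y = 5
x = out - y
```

float - int returns float (2.8 - 5 = -2.2)

float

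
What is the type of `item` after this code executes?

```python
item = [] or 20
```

'or' returns first truthy value (20, which is int)

int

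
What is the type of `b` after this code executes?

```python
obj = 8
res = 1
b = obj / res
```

int / int always returns float in Python 3 (8 / 1 = 8)

float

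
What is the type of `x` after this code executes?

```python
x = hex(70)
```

hex() returns str representation

str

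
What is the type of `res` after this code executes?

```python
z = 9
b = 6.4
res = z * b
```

int * float returns float (9 * 6.4 = 57.6)

float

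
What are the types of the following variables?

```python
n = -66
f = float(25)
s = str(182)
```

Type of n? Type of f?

n is int; f is float

int, float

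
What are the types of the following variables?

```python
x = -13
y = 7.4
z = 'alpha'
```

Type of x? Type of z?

x is int; z is str

int, str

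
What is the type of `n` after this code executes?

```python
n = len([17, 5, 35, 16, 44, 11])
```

len() always returns int

int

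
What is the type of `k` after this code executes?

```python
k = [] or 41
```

'or' returns first truthy value (41, which is int)

int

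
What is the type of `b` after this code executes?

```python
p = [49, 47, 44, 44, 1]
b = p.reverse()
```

list.reverse() returns None

NoneType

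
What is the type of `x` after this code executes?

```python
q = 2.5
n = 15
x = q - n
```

float - int returns float (2.5 - 15 = -12.5)

float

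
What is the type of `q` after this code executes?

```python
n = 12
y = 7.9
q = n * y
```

int * float returns float (12 * 7.9 = 94.8)

float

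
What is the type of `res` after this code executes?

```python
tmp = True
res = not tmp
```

'not' always returns bool

bool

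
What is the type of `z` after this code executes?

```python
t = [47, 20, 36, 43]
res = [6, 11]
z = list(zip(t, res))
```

list(zip(...)) returns a list of tuples

list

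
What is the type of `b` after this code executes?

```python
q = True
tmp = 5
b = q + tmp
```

bool + int returns int (True is 1, so 1 + 5 = 6)

int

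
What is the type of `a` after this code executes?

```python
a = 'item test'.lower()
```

str.lower() returns str

str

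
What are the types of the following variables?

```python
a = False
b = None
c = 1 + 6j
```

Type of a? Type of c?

a is bool; c is complex

bool, complex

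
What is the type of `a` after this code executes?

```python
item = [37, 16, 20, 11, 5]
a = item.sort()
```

list.sort() returns None (sorts in place)

NoneType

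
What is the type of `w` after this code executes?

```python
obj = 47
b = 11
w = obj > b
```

Comparison operators return bool

bool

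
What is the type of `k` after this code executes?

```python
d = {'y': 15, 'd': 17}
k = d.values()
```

.values() returns a dict_values view object

dict_values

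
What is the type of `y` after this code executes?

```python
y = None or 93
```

'or' with None returns the other value (93, int)

int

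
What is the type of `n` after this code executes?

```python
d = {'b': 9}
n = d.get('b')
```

dict.get() returns the value (int) when key is found

int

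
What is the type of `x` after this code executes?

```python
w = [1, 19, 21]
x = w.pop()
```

list.pop() returns the popped element (int here)

int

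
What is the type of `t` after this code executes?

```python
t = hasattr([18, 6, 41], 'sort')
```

hasattr() returns bool

bool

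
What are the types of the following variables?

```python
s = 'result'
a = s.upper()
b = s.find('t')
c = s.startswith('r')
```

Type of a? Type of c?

str.upper() returns str; str.startswith() returns bool

str, bool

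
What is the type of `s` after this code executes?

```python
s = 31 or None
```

'or' returns first truthy value (31, int)

int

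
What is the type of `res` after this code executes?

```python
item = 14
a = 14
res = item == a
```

Equality comparison returns bool

bool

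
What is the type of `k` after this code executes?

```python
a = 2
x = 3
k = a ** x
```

int ** positive int returns int (2 ** 3 = 8)

int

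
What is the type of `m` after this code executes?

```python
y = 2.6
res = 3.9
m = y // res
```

float // float returns float (floor division preserves float type)

float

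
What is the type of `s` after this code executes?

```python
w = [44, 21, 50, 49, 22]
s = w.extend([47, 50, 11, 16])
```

list.extend() returns None

NoneType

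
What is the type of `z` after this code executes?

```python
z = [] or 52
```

'or' returns first truthy value (52, which is int)

int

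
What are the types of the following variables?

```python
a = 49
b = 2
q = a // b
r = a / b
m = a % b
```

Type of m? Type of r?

int % int returns int; int / int returns float

int, float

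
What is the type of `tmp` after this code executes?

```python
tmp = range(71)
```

range() returns a range object

range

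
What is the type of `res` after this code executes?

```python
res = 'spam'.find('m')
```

str.find() returns int (index, or -1)

int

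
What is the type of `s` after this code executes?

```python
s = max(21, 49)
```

max() of ints returns int

int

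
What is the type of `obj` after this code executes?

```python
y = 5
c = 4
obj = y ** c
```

int ** positive int returns int (5 ** 4 = 625)

int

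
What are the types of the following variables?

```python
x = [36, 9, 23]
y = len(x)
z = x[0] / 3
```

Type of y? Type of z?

len() returns int; int / int returns float

int, float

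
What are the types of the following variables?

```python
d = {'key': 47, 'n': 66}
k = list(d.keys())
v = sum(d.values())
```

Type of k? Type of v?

list(...) returns list; sum of int values returns int

list, int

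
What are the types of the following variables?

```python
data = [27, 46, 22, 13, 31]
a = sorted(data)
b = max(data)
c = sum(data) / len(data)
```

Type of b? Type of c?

max of ints returns int; int / int returns float

int, float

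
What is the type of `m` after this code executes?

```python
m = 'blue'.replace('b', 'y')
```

str.replace() returns str

str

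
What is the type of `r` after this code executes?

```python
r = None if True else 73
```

Ternary: condition is True, if branch (None) taken → NoneType

NoneType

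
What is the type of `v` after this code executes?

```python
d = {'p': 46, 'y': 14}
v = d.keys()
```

.keys() returns a dict_keys view object

dict_keys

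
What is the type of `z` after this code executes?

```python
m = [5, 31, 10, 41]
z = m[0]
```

Indexing a list of ints returns int (m[0] = 5)

int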